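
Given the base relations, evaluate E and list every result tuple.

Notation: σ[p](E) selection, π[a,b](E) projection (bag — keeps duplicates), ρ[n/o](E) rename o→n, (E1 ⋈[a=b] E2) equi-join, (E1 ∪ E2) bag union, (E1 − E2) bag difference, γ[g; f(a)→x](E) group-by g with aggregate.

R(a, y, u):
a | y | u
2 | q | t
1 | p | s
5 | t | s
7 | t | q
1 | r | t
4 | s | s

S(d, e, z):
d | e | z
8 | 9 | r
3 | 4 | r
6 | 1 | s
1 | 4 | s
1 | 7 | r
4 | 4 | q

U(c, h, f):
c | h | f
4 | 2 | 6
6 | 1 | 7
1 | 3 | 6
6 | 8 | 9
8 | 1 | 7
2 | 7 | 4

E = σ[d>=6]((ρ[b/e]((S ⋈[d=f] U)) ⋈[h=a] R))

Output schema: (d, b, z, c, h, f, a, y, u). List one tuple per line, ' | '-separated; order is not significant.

Per-node cardinality:
  S → 6
  U → 6
  (S ⋈[d=f] U) → 3
  ρ[b/e]((S ⋈[d=f] U)) → 3
  R → 6
  (ρ[b/e]((S ⋈[d=f] U)) ⋈[h=a] R) → 2
  σ[d>=6]((ρ[b/e]((S ⋈[d=f] U)) ⋈[h=a] R)) → 1

== RESULT ==
d | b | z | c | h | f | a | y | u
6 | 1 | s | 4 | 2 | 6 | 2 | q | t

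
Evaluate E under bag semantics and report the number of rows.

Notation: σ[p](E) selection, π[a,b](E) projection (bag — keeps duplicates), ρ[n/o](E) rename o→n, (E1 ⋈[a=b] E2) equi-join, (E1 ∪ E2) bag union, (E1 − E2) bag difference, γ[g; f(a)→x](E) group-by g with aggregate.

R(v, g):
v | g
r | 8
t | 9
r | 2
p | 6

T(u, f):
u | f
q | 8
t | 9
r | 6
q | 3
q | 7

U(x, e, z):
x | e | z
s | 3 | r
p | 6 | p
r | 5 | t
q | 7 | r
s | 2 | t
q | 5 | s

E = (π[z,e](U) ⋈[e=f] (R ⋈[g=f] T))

Row counts bottom-up:
  U → 6
  π[z,e](U) → 6
  R → 4
  T → 5
  (R ⋈[g=f] T) → 3
  (π[z,e](U) ⋈[e=f] (R ⋈[g=f] T)) → 1

|E| = 1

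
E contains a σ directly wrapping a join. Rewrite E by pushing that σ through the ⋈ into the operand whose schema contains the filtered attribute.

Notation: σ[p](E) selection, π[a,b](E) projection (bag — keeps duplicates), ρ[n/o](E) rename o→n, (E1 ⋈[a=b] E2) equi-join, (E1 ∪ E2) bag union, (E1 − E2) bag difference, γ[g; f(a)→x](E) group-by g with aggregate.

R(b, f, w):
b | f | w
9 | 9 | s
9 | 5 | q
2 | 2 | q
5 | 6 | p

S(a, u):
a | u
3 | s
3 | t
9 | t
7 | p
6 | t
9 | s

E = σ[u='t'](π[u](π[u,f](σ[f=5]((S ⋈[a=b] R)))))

σ filters on f, owned by the right side.
E' = σ[u='t'](π[u](π[u,f]((S ⋈[a=b] σ[f=5](R)))))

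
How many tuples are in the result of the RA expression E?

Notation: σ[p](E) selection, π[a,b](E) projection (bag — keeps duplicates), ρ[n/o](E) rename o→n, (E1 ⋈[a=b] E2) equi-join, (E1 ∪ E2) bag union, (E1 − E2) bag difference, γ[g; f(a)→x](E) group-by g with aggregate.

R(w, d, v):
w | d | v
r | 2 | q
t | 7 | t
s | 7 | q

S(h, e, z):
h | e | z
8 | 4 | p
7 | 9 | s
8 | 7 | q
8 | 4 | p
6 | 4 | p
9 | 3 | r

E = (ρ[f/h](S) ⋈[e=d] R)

Stepwise |·|:
  S → 6
  ρ[f/h](S) → 6
  R → 3
  (ρ[f/h](S) ⋈[e=d] R) → 2

|E| = 2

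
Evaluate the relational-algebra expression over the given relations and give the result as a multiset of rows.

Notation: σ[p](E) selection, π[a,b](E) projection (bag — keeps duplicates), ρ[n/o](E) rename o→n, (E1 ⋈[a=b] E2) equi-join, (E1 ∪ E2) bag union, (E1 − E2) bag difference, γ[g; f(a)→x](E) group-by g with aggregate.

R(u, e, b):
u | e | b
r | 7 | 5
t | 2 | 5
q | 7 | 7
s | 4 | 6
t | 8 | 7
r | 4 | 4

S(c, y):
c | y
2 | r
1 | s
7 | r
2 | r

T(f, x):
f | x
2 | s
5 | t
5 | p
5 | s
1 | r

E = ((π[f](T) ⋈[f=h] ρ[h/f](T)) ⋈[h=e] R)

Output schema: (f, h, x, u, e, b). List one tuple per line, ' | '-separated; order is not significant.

Per-node cardinality:
  T → 5
  π[f](T) → 5
  T → 5
  ρ[h/f](T) → 5
  (π[f](T) ⋈[f=h] ρ[h/f](T)) → 11
  R → 6
  ((π[f](T) ⋈[f=h] ρ[h/f](T)) ⋈[h=e] R) → 1

== RESULT ==
f | h | x | u | e | b
2 | 2 | s | t | 2 | 5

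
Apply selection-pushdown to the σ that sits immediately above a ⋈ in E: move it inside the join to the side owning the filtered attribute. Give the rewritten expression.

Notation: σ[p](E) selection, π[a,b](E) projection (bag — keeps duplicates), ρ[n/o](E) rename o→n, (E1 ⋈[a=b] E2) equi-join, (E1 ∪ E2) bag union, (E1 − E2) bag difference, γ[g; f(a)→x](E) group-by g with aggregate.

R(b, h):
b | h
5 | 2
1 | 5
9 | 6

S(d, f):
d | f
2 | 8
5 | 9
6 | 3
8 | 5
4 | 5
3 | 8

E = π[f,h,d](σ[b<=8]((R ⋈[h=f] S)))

σ filters on b, owned by the left side.
E' = π[f,h,d]((σ[b<=8](R) ⋈[h=f] S))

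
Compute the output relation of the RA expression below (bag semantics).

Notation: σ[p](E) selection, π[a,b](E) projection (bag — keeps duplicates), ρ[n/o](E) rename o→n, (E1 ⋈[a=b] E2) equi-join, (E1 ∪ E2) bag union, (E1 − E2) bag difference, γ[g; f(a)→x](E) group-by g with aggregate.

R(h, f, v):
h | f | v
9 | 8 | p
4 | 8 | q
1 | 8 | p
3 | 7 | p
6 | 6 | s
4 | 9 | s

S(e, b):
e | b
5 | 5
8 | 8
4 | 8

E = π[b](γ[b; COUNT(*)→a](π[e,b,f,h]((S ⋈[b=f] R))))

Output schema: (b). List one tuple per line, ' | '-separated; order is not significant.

Row counts bottom-up:
  S → 3
  R → 6
  (S ⋈[b=f] R) → 6
  π[e,b,f,h]((S ⋈[b=f] R)) → 6
  γ[b; COUNT(*)→a](π[e,b,f,h]((S ⋈[b=f] R))) → 1
  π[b](γ[b; COUNT(*)→a](π[e,b,f,h]((S ⋈[b=f] R)))) → 1

== RESULT ==
b
8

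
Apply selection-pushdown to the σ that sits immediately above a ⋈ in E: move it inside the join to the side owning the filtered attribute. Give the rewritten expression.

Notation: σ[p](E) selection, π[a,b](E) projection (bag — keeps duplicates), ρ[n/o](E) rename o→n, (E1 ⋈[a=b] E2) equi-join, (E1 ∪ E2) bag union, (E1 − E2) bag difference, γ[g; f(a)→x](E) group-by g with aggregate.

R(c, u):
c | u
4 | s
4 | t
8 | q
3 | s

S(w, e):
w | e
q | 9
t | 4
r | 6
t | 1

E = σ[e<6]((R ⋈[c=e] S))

σ filters on e, owned by the right side.
E' = (R ⋈[c=e] σ[e<6](S))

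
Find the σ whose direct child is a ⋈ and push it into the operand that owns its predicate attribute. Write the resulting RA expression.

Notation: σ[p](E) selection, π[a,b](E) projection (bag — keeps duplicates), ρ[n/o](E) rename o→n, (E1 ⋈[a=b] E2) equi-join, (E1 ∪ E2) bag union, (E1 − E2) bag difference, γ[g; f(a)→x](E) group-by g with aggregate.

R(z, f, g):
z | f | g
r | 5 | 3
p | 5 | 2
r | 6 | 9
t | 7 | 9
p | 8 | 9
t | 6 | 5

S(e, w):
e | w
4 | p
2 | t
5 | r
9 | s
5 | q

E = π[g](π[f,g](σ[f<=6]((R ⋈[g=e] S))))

σ filters on f, owned by the left side.
E' = π[g](π[f,g]((σ[f<=6](R) ⋈[g=e] S)))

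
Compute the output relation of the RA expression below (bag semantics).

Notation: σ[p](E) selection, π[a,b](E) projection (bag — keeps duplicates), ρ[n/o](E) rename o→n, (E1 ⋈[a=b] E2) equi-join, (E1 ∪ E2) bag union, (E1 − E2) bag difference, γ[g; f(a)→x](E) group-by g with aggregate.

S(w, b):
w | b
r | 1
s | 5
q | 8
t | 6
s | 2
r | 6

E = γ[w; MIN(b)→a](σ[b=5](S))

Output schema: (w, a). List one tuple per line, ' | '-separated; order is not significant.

Per-node cardinality:
  S → 6
  σ[b=5](S) → 1
  γ[w; MIN(b)→a](σ[b=5](S)) → 1

== RESULT ==
w | a
s | 5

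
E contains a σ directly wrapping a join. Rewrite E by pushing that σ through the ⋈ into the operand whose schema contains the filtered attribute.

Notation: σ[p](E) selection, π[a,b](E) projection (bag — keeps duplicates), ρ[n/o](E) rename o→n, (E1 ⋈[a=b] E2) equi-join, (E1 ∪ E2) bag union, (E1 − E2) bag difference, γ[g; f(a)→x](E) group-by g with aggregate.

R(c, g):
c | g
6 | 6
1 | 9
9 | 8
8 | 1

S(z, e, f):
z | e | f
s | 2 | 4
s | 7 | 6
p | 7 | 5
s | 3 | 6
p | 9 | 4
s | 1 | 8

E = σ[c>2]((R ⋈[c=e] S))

σ filters on c, owned by the left side.
E' = (σ[c>2](R) ⋈[c=e] S)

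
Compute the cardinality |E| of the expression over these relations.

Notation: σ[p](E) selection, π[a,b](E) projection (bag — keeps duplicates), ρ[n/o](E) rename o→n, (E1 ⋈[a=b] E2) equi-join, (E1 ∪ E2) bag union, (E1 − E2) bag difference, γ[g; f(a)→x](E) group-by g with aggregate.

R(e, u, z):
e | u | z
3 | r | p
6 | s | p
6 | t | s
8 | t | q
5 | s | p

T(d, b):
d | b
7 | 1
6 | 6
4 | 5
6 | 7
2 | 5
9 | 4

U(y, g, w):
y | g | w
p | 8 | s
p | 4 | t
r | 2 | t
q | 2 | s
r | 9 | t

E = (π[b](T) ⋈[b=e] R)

Per-node cardinality:
  T → 6
  π[b](T) → 6
  R → 5
  (π[b](T) ⋈[b=e] R) → 4

|E| = 4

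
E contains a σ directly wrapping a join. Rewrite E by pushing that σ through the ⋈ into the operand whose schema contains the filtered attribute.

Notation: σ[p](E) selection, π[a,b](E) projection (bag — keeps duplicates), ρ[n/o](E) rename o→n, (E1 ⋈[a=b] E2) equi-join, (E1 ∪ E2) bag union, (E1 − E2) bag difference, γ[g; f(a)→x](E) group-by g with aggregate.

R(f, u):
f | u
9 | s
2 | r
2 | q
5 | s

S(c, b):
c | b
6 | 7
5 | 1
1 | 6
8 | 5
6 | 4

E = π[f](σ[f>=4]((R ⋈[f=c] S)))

σ filters on f, owned by the left side.
E' = π[f]((σ[f>=4](R) ⋈[f=c] S))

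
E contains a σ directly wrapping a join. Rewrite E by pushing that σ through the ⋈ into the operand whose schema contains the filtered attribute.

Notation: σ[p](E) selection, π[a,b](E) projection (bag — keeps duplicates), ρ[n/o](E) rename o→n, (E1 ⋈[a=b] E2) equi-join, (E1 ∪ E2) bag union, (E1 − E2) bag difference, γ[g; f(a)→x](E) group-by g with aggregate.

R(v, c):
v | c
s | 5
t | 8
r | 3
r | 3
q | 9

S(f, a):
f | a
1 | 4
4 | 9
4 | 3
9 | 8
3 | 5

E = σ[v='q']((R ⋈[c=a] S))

σ filters on v, owned by the left side.
E' = (σ[v='q'](R) ⋈[c=a] S)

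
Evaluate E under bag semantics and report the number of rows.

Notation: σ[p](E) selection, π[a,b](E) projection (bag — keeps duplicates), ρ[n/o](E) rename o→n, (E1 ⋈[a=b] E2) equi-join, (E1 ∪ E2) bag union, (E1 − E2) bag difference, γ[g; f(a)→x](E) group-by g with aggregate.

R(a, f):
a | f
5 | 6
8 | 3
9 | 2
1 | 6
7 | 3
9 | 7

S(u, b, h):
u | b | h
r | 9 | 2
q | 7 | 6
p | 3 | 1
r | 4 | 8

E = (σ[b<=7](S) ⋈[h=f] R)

Row counts bottom-up:
  S → 4
  σ[b<=7](S) → 3
  R → 6
  (σ[b<=7](S) ⋈[h=f] R) → 2

|E| = 2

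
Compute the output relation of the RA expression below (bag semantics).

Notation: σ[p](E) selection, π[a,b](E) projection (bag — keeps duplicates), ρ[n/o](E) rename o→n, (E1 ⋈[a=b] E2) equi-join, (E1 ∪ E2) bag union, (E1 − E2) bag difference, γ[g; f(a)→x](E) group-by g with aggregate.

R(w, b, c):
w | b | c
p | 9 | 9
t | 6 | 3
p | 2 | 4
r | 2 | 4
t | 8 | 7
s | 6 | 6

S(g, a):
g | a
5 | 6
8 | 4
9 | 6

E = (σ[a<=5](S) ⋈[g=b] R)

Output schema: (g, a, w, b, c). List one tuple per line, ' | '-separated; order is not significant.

Subexpression sizes:
  S → 3
  σ[a<=5](S) → 1
  R → 6
  (σ[a<=5](S) ⋈[g=b] R) → 1

== RESULT ==
g | a | w | b | c
8 | 4 | t | 8 | 7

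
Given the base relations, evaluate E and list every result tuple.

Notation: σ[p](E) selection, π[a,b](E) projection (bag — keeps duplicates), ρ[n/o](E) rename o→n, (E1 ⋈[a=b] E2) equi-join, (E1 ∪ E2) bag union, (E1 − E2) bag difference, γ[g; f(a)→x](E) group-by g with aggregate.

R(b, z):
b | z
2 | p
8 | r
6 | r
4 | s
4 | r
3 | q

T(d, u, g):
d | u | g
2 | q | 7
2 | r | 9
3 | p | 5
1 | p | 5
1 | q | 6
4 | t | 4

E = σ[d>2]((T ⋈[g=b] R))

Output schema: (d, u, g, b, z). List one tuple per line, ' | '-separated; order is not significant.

Per-node cardinality:
  T → 6
  R → 6
  (T ⋈[g=b] R) → 3
  σ[d>2]((T ⋈[g=b] R)) → 2

== RESULT ==
d | u | g | b | z
4 | t | 4 | 4 | r
4 | t | 4 | 4 | s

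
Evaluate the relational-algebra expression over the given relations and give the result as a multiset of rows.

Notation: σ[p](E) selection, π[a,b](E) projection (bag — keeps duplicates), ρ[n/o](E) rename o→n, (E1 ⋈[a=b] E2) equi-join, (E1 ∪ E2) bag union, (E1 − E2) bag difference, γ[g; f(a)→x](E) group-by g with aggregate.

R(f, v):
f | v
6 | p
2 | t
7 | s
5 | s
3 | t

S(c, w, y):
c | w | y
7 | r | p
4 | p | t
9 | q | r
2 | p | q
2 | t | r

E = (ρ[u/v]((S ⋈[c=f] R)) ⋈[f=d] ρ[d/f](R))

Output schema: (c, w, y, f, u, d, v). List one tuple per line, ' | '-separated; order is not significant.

Row counts bottom-up:
  S → 5
  R → 5
  (S ⋈[c=f] R) → 3
  ρ[u/v]((S ⋈[c=f] R)) → 3
  R → 5
  ρ[d/f](R) → 5
  (ρ[u/v]((S ⋈[c=f] R)) ⋈[f=d] ρ[d/f](R)) → 3

== RESULT ==
c | w | y | f | u | d | v
2 | p | q | 2 | t | 2 | t
2 | t | r | 2 | t | 2 | t
7 | r | p | 7 | s | 7 | s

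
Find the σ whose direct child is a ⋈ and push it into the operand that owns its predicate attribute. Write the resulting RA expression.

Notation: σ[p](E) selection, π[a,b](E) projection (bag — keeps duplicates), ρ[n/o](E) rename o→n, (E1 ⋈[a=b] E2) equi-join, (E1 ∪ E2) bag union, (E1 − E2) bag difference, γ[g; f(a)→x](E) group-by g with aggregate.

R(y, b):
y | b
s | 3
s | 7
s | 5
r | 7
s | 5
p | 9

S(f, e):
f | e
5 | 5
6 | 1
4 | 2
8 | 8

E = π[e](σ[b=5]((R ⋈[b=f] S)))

σ filters on b, owned by the left side.
E' = π[e]((σ[b=5](R) ⋈[b=f] S))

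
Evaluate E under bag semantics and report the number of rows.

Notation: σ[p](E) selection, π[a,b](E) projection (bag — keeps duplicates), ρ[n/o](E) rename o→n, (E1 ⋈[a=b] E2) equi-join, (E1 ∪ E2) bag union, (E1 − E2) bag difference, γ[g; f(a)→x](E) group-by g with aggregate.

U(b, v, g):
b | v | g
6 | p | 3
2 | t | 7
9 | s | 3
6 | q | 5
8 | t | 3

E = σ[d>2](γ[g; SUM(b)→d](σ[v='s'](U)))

Stepwise |·|:
  U → 5
  σ[v='s'](U) → 1
  γ[g; SUM(b)→d](σ[v='s'](U)) → 1
  σ[d>2](γ[g; SUM(b)→d](σ[v='s'](U))) → 1

|E| = 1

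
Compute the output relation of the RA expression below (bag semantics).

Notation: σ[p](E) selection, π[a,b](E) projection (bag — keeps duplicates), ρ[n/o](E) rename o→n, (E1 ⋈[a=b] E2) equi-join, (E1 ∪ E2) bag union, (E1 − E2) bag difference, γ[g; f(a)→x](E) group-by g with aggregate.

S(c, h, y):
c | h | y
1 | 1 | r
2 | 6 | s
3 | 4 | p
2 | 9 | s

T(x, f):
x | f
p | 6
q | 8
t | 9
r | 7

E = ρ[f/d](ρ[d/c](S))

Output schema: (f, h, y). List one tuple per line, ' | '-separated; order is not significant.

Row counts bottom-up:
  S → 4
  ρ[d/c](S) → 4
  ρ[f/d](ρ[d/c](S)) → 4

== RESULT ==
f | h | y
1 | 1 | r
2 | 6 | s
2 | 9 | s
3 | 4 | p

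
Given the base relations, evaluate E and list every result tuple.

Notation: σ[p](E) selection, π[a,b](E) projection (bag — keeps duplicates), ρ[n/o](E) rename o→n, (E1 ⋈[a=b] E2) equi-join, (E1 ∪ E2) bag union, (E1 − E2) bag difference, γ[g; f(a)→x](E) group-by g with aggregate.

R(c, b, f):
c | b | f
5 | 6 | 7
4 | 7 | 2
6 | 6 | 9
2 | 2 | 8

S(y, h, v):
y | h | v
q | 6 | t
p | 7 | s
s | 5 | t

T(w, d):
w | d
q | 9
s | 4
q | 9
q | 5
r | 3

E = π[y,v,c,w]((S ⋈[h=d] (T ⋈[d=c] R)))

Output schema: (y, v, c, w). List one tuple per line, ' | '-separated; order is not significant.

Per-node cardinality:
  S → 3
  T → 5
  R → 4
  (T ⋈[d=c] R) → 2
  (S ⋈[h=d] (T ⋈[d=c] R)) → 1
  π[y,v,c,w]((S ⋈[h=d] (T ⋈[d=c] R))) → 1

== RESULT ==
y | v | c | w
s | t | 5 | q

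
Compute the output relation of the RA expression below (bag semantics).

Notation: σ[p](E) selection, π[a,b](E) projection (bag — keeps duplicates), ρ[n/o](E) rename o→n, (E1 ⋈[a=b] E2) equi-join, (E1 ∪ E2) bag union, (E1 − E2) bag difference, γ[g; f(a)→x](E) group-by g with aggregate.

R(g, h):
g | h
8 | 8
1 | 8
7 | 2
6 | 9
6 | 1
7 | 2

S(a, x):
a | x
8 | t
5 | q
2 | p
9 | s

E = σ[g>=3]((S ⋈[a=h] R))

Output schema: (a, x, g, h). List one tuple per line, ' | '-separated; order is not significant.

Stepwise |·|:
  S → 4
  R → 6
  (S ⋈[a=h] R) → 5
  σ[g>=3]((S ⋈[a=h] R)) → 4

== RESULT ==
a | x | g | h
2 | p | 7 | 2
2 | p | 7 | 2
8 | t | 8 | 8
9 | s | 6 | 9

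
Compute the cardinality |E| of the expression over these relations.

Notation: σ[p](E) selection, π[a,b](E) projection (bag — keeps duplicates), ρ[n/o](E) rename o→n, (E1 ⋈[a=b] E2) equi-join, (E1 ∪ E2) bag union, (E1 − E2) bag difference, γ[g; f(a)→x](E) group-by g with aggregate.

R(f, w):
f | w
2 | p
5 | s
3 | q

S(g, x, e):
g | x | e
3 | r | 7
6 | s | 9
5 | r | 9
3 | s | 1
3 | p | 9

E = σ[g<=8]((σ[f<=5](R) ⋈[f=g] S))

Subexpression sizes:
  R → 3
  σ[f<=5](R) → 3
  S → 5
  (σ[f<=5](R) ⋈[f=g] S) → 4
  σ[g<=8]((σ[f<=5](R) ⋈[f=g] S)) → 4

|E| = 4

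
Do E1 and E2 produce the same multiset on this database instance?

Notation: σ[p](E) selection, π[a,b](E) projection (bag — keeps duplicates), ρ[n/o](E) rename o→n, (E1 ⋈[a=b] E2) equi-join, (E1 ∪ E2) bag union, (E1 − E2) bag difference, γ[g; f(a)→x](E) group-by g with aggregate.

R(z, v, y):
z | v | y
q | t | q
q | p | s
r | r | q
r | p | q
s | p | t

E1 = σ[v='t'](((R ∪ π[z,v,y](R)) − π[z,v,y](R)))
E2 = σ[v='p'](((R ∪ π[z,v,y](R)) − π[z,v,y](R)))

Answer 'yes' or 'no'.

E1 per-node cardinality:
  R → 5
  R → 5
  π[z,v,y](R) → 5
  (R ∪ π[z,v,y](R)) → 10
  R → 5
  π[z,v,y](R) → 5
  ((R ∪ π[z,v,y](R)) − π[z,v,y](R)) → 5
  σ[v='t'](((R ∪ π[z,v,y](R)) − π[z,v,y](R))) → 1
E2 per-node cardinality:
  R → 5
  R → 5
  π[z,v,y](R) → 5
  (R ∪ π[z,v,y](R)) → 10
  R → 5
  π[z,v,y](R) → 5
  ((R ∪ π[z,v,y](R)) − π[z,v,y](R)) → 5
  σ[v='p'](((R ∪ π[z,v,y](R)) − π[z,v,y](R))) → 3

E1 result:
z | v | y
q | t | q
E2 result:
z | v | y
q | p | s
r | p | q
s | p | t
Witness: ('q', 't', 'q') appears 1× in E1 but 0× in E2.

no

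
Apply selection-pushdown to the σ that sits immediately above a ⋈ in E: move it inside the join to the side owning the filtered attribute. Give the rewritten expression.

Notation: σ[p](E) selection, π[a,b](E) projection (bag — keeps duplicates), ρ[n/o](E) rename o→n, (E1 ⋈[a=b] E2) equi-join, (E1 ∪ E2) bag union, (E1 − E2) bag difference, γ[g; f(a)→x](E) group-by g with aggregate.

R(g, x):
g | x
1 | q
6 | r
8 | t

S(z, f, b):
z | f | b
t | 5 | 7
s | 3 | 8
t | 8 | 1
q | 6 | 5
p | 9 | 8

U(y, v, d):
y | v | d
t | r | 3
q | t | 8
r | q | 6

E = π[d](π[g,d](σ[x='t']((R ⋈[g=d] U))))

σ filters on x, owned by the left side.
E' = π[d](π[g,d]((σ[x='t'](R) ⋈[g=d] U)))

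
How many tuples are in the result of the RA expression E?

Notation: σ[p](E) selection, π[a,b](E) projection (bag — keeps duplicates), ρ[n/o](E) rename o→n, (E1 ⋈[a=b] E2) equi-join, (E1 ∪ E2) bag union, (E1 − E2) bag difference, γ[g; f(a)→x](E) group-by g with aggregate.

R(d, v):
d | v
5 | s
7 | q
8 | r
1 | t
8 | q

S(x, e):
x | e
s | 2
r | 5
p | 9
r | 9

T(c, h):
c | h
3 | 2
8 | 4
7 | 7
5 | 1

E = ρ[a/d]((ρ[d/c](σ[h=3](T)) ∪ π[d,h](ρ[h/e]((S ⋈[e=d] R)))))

Per-node cardinality:
  T → 4
  σ[h=3](T) → 0
  ρ[d/c](σ[h=3](T)) → 0
  S → 4
  R → 5
  (S ⋈[e=d] R) → 1
  ρ[h/e]((S ⋈[e=d] R)) → 1
  π[d,h](ρ[h/e]((S ⋈[e=d] R))) → 1
  (ρ[d/c](σ[h=3](T)) ∪ π[d,h](ρ[h/e]((S ⋈[e=d] R)))) → 1
  ρ[a/d]((ρ[d/c](σ[h=3](T)) ∪ π[d,h](ρ[h/e]((S ⋈[e=d] R))))) → 1

|E| = 1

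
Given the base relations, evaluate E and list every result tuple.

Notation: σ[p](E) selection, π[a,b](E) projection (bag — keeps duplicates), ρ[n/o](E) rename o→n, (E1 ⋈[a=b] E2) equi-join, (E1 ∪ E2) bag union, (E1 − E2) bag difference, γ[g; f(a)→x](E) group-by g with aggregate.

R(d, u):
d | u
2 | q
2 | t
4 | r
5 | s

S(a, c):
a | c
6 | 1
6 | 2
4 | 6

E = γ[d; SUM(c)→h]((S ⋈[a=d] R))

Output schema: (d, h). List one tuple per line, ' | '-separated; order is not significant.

Stepwise |·|:
  S → 3
  R → 4
  (S ⋈[a=d] R) → 1
  γ[d; SUM(c)→h]((S ⋈[a=d] R)) → 1

== RESULT ==
d | h
4 | 6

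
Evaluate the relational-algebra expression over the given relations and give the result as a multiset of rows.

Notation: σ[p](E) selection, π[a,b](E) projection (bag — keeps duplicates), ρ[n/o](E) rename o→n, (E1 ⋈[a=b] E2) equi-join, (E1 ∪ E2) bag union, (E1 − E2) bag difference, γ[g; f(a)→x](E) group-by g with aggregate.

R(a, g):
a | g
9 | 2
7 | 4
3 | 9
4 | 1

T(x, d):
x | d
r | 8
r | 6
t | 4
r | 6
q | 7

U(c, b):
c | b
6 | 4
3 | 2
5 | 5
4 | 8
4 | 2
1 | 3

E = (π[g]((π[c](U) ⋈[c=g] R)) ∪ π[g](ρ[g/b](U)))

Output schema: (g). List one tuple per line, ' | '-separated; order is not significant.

Row counts bottom-up:
  U → 6
  π[c](U) → 6
  R → 4
  (π[c](U) ⋈[c=g] R) → 3
  π[g]((π[c](U) ⋈[c=g] R)) → 3
  U → 6
  ρ[g/b](U) → 6
  π[g](ρ[g/b](U)) → 6
  (π[g]((π[c](U) ⋈[c=g] R)) ∪ π[g](ρ[g/b](U))) → 9

== RESULT ==
g
1
2
2
3
4
4
4
5
8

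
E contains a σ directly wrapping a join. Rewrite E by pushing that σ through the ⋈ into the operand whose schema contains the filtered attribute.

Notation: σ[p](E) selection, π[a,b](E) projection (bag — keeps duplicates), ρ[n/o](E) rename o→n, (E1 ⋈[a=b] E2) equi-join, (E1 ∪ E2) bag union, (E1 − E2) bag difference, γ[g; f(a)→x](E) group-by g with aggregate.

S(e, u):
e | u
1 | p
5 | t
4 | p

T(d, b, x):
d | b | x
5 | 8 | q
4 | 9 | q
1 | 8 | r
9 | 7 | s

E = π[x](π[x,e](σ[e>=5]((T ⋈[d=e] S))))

σ filters on e, owned by the right side.
E' = π[x](π[x,e]((T ⋈[d=e] σ[e>=5](S))))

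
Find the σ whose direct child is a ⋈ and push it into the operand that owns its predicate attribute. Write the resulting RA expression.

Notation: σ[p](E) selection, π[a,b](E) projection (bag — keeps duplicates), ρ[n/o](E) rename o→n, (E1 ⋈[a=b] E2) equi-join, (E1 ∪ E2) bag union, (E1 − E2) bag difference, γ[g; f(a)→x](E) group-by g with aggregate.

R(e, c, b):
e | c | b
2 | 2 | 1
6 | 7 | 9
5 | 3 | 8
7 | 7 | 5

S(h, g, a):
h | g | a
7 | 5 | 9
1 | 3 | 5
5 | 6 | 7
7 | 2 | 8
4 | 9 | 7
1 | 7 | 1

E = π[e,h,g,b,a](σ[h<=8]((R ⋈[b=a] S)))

σ filters on h, owned by the right side.
E' = π[e,h,g,b,a]((R ⋈[b=a] σ[h<=8](S)))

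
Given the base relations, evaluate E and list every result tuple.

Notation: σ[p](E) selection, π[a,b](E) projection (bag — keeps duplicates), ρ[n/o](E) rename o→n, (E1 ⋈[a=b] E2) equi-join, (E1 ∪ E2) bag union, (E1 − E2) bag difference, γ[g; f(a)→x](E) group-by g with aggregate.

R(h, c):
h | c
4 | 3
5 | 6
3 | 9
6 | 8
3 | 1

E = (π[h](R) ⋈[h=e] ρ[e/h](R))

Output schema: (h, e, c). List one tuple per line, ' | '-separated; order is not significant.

Per-node cardinality:
  R → 5
  π[h](R) → 5
  R → 5
  ρ[e/h](R) → 5
  (π[h](R) ⋈[h=e] ρ[e/h](R)) → 7

== RESULT ==
h | e | c
3 | 3 | 1
3 | 3 | 1
3 | 3 | 9
3 | 3 | 9
4 | 4 | 3
5 | 5 | 6
6 | 6 | 8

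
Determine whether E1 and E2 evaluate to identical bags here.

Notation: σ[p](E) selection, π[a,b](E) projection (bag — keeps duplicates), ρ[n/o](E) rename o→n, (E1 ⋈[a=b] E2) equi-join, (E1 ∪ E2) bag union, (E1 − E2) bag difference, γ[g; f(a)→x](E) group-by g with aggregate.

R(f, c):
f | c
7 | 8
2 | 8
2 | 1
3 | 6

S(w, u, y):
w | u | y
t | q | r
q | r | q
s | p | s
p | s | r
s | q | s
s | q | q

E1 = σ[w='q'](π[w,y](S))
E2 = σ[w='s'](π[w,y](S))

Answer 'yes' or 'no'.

E1 subexpression sizes:
  S → 6
  π[w,y](S) → 6
  σ[w='q'](π[w,y](S)) → 1
E2 subexpression sizes:
  S → 6
  π[w,y](S) → 6
  σ[w='s'](π[w,y](S)) → 3

E1 result:
w | y
q | q
E2 result:
w | y
s | q
s | s
s | s
Witness: ('s', 's') appears 0× in E1 but 2× in E2.

no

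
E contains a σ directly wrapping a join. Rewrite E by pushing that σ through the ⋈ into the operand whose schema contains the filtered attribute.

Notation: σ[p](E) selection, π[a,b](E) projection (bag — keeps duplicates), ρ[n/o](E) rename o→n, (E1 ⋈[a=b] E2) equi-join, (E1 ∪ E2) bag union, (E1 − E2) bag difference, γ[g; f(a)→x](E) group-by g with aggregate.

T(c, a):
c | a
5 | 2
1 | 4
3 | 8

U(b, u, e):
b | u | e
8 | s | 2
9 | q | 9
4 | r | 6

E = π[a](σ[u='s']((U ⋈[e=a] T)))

σ filters on u, owned by the left side.
E' = π[a]((σ[u='s'](U) ⋈[e=a] T))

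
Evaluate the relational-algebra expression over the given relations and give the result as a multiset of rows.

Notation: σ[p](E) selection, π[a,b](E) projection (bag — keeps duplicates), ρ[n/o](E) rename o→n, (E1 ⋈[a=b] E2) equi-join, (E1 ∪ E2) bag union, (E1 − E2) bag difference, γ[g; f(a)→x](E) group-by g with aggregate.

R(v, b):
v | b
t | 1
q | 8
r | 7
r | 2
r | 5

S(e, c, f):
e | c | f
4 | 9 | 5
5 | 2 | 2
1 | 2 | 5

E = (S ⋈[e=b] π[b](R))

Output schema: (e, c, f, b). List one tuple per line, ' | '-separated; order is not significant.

Per-node cardinality:
  S → 3
  R → 5
  π[b](R) → 5
  (S ⋈[e=b] π[b](R)) → 2

== RESULT ==
e | c | f | b
1 | 2 | 5 | 1
5 | 2 | 2 | 5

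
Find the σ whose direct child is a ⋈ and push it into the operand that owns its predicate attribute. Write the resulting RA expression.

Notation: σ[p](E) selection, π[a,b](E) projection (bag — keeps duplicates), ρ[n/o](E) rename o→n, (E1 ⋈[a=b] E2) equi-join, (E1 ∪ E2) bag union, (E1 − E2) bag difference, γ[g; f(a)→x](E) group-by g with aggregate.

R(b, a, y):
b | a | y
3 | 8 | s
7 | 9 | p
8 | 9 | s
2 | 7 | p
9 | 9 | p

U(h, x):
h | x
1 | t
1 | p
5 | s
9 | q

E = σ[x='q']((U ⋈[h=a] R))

σ filters on x, owned by the left side.
E' = (σ[x='q'](U) ⋈[h=a] R)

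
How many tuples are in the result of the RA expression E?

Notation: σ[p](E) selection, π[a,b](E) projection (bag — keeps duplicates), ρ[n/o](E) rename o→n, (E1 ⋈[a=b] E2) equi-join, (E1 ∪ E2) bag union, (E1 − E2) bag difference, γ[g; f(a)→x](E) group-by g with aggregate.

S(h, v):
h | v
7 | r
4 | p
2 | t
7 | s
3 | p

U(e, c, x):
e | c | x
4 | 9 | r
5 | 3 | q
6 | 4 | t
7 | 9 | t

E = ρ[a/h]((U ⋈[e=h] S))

Row counts bottom-up:
  U → 4
  S → 5
  (U ⋈[e=h] S) → 3
  ρ[a/h]((U ⋈[e=h] S)) → 3

|E| = 3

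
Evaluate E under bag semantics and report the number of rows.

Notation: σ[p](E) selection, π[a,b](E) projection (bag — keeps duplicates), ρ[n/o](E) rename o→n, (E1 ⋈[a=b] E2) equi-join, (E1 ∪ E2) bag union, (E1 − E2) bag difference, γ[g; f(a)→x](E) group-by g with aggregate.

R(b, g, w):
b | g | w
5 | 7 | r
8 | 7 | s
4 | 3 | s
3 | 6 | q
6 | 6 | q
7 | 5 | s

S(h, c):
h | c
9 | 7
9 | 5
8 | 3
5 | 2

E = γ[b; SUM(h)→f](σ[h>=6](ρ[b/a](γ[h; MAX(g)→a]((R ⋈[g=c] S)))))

Row counts bottom-up:
  R → 6
  S → 4
  (R ⋈[g=c] S) → 4
  γ[h; MAX(g)→a]((R ⋈[g=c] S)) → 2
  ρ[b/a](γ[h; MAX(g)→a]((R ⋈[g=c] S))) → 2
  σ[h>=6](ρ[b/a](γ[h; MAX(g)→a]((R ⋈[g=c] S)))) → 2
  γ[b; SUM(h)→f](σ[h>=6](ρ[b/a](γ[h; MAX(g)→a]((R ⋈[g=c] S))))) → 2

|E| = 2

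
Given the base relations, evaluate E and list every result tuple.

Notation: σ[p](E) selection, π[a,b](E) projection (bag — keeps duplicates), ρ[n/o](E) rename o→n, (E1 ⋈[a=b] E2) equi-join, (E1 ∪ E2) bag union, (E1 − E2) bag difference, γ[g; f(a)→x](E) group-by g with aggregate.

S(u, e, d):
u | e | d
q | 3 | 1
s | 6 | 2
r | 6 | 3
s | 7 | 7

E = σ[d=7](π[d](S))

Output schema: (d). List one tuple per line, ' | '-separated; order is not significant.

Subexpression sizes:
  S → 4
  π[d](S) → 4
  σ[d=7](π[d](S)) → 1

== RESULT ==
d
7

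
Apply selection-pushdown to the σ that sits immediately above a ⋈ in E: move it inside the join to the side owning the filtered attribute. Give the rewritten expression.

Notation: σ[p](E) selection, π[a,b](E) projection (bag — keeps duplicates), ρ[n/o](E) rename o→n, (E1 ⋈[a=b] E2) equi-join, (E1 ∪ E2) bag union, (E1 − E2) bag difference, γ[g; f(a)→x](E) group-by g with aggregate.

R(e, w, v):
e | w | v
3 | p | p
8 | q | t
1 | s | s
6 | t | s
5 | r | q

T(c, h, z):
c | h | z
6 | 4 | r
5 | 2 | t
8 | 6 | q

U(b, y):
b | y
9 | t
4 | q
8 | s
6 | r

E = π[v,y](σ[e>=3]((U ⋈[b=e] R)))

σ filters on e, owned by the right side.
E' = π[v,y]((U ⋈[b=e] σ[e>=3](R)))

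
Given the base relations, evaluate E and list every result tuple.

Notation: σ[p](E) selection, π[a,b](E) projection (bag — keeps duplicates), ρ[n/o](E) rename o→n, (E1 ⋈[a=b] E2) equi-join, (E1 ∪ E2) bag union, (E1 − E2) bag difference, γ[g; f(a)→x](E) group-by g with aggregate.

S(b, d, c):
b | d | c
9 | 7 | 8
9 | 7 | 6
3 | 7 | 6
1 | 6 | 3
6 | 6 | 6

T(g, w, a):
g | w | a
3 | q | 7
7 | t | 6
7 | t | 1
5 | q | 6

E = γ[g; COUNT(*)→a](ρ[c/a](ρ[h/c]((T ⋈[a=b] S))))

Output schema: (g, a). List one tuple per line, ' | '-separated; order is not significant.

Stepwise |·|:
  T → 4
  S → 5
  (T ⋈[a=b] S) → 3
  ρ[h/c]((T ⋈[a=b] S)) → 3
  ρ[c/a](ρ[h/c]((T ⋈[a=b] S))) → 3
  γ[g; COUNT(*)→a](ρ[c/a](ρ[h/c]((T ⋈[a=b] S)))) → 2

== RESULT ==
g | a
5 | 1
7 | 2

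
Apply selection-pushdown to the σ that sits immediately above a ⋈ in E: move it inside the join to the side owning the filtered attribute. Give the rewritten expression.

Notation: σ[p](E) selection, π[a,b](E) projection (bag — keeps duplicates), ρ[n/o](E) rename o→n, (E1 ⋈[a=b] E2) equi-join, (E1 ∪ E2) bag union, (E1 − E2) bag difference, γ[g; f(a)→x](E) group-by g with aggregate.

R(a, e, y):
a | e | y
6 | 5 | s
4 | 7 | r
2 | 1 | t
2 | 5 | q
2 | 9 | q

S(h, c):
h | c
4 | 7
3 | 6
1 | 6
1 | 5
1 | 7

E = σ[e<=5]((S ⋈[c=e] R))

σ filters on e, owned by the right side.
E' = (S ⋈[c=e] σ[e<=5](R))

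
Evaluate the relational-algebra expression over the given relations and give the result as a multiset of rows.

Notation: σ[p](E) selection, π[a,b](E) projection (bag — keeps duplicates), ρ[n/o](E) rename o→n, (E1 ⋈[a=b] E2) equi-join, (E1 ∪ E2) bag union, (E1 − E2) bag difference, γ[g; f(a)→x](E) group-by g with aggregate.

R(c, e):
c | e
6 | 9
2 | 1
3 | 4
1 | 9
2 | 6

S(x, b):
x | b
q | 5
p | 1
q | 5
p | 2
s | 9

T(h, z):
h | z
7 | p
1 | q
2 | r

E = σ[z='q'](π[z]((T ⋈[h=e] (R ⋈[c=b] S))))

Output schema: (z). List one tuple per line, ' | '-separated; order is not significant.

Per-node cardinality:
  T → 3
  R → 5
  S → 5
  (R ⋈[c=b] S) → 3
  (T ⋈[h=e] (R ⋈[c=b] S)) → 1
  π[z]((T ⋈[h=e] (R ⋈[c=b] S))) → 1
  σ[z='q'](π[z]((T ⋈[h=e] (R ⋈[c=b] S)))) → 1

== RESULT ==
z
q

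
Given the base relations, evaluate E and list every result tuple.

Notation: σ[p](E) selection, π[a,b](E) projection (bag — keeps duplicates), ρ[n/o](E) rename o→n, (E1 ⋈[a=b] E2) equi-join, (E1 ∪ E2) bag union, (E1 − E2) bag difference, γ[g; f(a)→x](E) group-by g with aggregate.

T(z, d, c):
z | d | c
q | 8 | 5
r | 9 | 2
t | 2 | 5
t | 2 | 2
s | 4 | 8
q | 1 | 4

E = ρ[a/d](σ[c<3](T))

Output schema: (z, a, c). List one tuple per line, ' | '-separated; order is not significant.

Row counts bottom-up:
  T → 6
  σ[c<3](T) → 2
  ρ[a/d](σ[c<3](T)) → 2

== RESULT ==
z | a | c
r | 9 | 2
t | 2 | 2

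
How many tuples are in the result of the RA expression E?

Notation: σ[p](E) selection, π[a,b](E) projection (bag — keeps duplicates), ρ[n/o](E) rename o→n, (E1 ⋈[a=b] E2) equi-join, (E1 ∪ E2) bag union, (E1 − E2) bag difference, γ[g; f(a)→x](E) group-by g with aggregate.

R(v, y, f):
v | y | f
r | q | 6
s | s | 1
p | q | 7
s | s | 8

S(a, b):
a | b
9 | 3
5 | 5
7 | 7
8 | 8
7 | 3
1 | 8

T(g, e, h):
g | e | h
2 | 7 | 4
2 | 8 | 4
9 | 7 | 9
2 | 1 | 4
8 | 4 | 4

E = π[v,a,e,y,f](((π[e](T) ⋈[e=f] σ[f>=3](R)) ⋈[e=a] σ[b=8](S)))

Per-node cardinality:
  T → 5
  π[e](T) → 5
  R → 4
  σ[f>=3](R) → 3
  (π[e](T) ⋈[e=f] σ[f>=3](R)) → 3
  S → 6
  σ[b=8](S) → 2
  ((π[e](T) ⋈[e=f] σ[f>=3](R)) ⋈[e=a] σ[b=8](S)) → 1
  π[v,a,e,y,f](((π[e](T) ⋈[e=f] σ[f>=3](R)) ⋈[e=a] σ[b=8](S))) → 1

|E| = 1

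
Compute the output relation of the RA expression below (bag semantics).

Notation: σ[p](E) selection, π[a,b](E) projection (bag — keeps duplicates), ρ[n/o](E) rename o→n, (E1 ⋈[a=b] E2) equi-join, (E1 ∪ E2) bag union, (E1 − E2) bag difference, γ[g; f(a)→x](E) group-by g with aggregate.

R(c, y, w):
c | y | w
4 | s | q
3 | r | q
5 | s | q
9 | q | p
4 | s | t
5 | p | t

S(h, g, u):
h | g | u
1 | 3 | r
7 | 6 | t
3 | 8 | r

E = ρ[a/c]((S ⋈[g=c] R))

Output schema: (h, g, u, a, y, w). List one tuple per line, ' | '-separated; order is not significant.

Row counts bottom-up:
  S → 3
  R → 6
  (S ⋈[g=c] R) → 1
  ρ[a/c]((S ⋈[g=c] R)) → 1

== RESULT ==
h | g | u | a | y | w
1 | 3 | r | 3 | r | q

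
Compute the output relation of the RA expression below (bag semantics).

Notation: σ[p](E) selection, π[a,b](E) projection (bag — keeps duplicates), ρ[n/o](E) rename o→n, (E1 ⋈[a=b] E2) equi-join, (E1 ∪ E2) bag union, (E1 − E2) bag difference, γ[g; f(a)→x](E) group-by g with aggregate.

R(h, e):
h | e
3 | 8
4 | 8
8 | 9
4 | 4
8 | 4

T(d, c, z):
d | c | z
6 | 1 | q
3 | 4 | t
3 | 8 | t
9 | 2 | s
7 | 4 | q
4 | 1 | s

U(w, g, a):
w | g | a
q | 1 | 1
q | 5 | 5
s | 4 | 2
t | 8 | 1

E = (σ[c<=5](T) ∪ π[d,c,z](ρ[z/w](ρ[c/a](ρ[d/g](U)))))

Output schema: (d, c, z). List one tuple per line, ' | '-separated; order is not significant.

Subexpression sizes:
  T → 6
  σ[c<=5](T) → 5
  U → 4
  ρ[d/g](U) → 4
  ρ[c/a](ρ[d/g](U)) → 4
  ρ[z/w](ρ[c/a](ρ[d/g](U))) → 4
  π[d,c,z](ρ[z/w](ρ[c/a](ρ[d/g](U)))) → 4
  (σ[c<=5](T) ∪ π[d,c,z](ρ[z/w](ρ[c/a](ρ[d/g](U))))) → 9

== RESULT ==
d | c | z
1 | 1 | q
3 | 4 | t
4 | 1 | s
4 | 2 | s
5 | 5 | q
6 | 1 | q
7 | 4 | q
8 | 1 | t
9 | 2 | s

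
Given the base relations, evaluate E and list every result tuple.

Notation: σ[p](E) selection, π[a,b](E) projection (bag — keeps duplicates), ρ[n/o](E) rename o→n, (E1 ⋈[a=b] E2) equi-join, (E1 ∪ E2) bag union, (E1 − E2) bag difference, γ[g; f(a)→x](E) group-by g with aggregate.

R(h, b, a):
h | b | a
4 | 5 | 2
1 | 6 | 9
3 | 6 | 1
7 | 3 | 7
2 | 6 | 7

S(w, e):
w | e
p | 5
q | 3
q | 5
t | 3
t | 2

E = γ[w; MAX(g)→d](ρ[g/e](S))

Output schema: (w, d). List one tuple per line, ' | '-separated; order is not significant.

Subexpression sizes:
  S → 5
  ρ[g/e](S) → 5
  γ[w; MAX(g)→d](ρ[g/e](S)) → 3

== RESULT ==
w | d
p | 5
q | 5
t | 3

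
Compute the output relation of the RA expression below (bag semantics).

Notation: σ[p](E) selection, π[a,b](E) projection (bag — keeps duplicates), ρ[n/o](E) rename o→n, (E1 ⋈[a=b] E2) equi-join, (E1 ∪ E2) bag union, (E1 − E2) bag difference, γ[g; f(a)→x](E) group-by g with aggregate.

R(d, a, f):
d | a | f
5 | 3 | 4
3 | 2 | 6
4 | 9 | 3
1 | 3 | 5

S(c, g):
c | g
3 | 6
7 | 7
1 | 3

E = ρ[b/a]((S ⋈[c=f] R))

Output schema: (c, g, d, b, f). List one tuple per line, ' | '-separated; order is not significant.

Stepwise |·|:
  S → 3
  R → 4
  (S ⋈[c=f] R) → 1
  ρ[b/a]((S ⋈[c=f] R)) → 1

== RESULT ==
c | g | d | b | f
3 | 6 | 4 | 9 | 3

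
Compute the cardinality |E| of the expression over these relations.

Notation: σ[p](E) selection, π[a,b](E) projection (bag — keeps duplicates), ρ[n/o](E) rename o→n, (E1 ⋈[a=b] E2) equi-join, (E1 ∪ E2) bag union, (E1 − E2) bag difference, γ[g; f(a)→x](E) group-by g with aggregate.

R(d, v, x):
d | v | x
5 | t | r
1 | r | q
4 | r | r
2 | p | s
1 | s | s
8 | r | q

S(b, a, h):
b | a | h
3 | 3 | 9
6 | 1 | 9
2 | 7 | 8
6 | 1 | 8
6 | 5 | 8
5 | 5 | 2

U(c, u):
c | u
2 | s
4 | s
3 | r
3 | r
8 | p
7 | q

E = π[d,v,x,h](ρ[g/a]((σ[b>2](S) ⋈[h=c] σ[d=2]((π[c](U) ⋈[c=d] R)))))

Row counts bottom-up:
  S → 6
  σ[b>2](S) → 5
  U → 6
  π[c](U) → 6
  R → 6
  (π[c](U) ⋈[c=d] R) → 3
  σ[d=2]((π[c](U) ⋈[c=d] R)) → 1
  (σ[b>2](S) ⋈[h=c] σ[d=2]((π[c](U) ⋈[c=d] R))) → 1
  ρ[g/a]((σ[b>2](S) ⋈[h=c] σ[d=2]((π[c](U) ⋈[c=d] R)))) → 1
  π[d,v,x,h](ρ[g/a]((σ[b>2](S) ⋈[h=c] σ[d=2]((π[c](U) ⋈[c=d] R))))) → 1

|E| = 1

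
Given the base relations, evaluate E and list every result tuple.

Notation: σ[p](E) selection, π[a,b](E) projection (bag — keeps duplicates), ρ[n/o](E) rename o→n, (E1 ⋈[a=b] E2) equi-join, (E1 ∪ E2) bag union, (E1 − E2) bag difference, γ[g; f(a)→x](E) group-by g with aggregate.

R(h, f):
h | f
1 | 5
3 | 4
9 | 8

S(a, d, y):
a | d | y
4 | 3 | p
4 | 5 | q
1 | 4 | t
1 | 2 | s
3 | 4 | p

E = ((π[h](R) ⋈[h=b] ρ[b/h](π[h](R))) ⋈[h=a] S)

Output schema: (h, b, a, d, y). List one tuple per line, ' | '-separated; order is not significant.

Per-node cardinality:
  R → 3
  π[h](R) → 3
  R → 3
  π[h](R) → 3
  ρ[b/h](π[h](R)) → 3
  (π[h](R) ⋈[h=b] ρ[b/h](π[h](R))) → 3
  S → 5
  ((π[h](R) ⋈[h=b] ρ[b/h](π[h](R))) ⋈[h=a] S) → 3

== RESULT ==
h | b | a | d | y
1 | 1 | 1 | 2 | s
1 | 1 | 1 | 4 | t
3 | 3 | 3 | 4 | p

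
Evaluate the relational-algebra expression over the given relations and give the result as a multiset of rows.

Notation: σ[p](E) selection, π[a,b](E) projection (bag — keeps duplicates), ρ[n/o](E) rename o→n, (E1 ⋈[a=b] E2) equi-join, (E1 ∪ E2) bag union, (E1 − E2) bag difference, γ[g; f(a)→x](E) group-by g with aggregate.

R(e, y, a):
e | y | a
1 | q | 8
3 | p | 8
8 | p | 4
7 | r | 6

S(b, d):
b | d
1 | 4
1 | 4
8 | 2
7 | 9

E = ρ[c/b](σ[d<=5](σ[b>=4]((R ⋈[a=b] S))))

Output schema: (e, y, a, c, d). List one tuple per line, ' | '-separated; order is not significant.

Per-node cardinality:
  R → 4
  S → 4
  (R ⋈[a=b] S) → 2
  σ[b>=4]((R ⋈[a=b] S)) → 2
  σ[d<=5](σ[b>=4]((R ⋈[a=b] S))) → 2
  ρ[c/b](σ[d<=5](σ[b>=4]((R ⋈[a=b] S)))) → 2

== RESULT ==
e | y | a | c | d
1 | q | 8 | 8 | 2
3 | p | 8 | 8 | 2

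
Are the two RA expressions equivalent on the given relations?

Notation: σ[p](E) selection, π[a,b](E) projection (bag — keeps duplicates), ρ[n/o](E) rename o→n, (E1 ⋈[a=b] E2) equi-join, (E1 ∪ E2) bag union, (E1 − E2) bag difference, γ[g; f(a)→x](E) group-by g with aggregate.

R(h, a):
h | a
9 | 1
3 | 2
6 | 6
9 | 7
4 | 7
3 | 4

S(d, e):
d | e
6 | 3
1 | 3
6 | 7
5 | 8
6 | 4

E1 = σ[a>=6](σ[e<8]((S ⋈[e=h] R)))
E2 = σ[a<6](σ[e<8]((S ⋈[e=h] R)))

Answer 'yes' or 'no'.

E1 stepwise |·|:
  S → 5
  R → 6
  (S ⋈[e=h] R) → 5
  σ[e<8]((S ⋈[e=h] R)) → 5
  σ[a>=6](σ[e<8]((S ⋈[e=h] R))) → 1
E2 stepwise |·|:
  S → 5
  R → 6
  (S ⋈[e=h] R) → 5
  σ[e<8]((S ⋈[e=h] R)) → 5
  σ[a<6](σ[e<8]((S ⋈[e=h] R))) → 4

E1 result:
d | e | h | a
6 | 4 | 4 | 7
E2 result:
d | e | h | a
1 | 3 | 3 | 2
1 | 3 | 3 | 4
6 | 3 | 3 | 2
6 | 3 | 3 | 4
Witness: (1, 3, 3, 4) appears 0× in E1 but 1× in E2.

no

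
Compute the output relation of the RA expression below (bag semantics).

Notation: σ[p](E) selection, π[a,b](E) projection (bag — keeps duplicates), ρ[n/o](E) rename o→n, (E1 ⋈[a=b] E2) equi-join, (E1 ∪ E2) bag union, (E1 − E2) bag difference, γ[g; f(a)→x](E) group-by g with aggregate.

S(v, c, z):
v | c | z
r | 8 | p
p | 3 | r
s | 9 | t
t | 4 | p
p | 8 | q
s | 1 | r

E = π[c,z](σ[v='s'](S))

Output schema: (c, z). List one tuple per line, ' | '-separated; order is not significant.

Stepwise |·|:
  S → 6
  σ[v='s'](S) → 2
  π[c,z](σ[v='s'](S)) → 2

== RESULT ==
c | z
1 | r
9 | t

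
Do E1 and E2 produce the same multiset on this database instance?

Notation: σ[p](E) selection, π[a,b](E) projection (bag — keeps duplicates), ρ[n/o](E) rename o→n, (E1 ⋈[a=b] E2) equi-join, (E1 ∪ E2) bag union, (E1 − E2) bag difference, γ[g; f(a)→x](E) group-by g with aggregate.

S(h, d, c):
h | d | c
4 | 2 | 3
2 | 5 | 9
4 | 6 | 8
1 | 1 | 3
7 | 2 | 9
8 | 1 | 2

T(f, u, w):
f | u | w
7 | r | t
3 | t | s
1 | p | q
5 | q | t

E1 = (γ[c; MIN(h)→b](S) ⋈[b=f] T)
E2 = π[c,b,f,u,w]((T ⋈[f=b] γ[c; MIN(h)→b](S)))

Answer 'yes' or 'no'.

E1 stepwise |·|:
  S → 6
  γ[c; MIN(h)→b](S) → 4
  T → 4
  (γ[c; MIN(h)→b](S) ⋈[b=f] T) → 1
E2 stepwise |·|:
  T → 4
  S → 6
  γ[c; MIN(h)→b](S) → 4
  (T ⋈[f=b] γ[c; MIN(h)→b](S)) → 1
  π[c,b,f,u,w]((T ⋈[f=b] γ[c; MIN(h)→b](S))) → 1

E1 and E2 produce the same multiset:
c | b | f | u | w
3 | 1 | 1 | p | q

yes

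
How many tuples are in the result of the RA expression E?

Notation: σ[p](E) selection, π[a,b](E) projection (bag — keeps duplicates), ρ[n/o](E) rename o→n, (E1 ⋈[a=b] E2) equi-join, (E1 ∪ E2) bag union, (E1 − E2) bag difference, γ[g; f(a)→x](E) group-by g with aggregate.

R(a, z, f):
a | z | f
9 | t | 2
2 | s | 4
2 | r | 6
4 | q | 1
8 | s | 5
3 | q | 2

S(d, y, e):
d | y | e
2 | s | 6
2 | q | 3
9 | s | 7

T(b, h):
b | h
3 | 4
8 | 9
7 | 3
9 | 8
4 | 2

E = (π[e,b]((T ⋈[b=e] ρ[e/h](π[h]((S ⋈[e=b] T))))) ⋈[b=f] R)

Stepwise |·|:
  T → 5
  S → 3
  T → 5
  (S ⋈[e=b] T) → 2
  π[h]((S ⋈[e=b] T)) → 2
  ρ[e/h](π[h]((S ⋈[e=b] T))) → 2
  (T ⋈[b=e] ρ[e/h](π[h]((S ⋈[e=b] T)))) → 2
  π[e,b]((T ⋈[b=e] ρ[e/h](π[h]((S ⋈[e=b] T))))) → 2
  R → 6
  (π[e,b]((T ⋈[b=e] ρ[e/h](π[h]((S ⋈[e=b] T))))) ⋈[b=f] R) → 1

|E| = 1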